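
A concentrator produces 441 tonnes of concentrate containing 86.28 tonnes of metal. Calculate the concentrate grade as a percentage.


19.5646%

Grade = (metal in concentrate / concentrate mass) * 100
= (86.28 / 441) * 100
= 0.1956462585 * 100
= 19.5646%


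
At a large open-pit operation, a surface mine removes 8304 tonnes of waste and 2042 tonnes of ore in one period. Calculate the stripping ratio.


4.0666

Stripping ratio = waste tonnage / ore tonnage
= 8304 / 2042
= 4.0666


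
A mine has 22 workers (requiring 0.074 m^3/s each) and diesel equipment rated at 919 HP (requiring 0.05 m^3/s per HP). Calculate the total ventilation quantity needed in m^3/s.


47.578 m^3/s

Airflow for workers:
Q_people = 22 * 0.074 = 1.628 m^3/s
Airflow for diesel equipment:
Q_diesel = 919 * 0.05 = 45.95 m^3/s
Total ventilation:
Q_total = 1.628 + 45.95
= 47.578 m^3/s


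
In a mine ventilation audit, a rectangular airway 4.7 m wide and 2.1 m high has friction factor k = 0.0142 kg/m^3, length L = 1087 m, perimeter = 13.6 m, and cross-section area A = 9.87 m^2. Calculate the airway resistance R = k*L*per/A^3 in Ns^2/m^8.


0.2183 Ns^2/m^8

Compute the numerator:
k * L * per = 0.0142 * 1087 * 13.6
= 209.92144
Compute the denominator:
A^3 = 9.87^3 = 961.504803
Resistance:
R = 209.92144 / 961.504803
= 0.2183 Ns^2/m^8


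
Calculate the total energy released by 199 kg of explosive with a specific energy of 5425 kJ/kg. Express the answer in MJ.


1079.575 MJ

Energy = mass * specific_energy / 1000
= 199 * 5425 / 1000
= 1079575 / 1000
= 1079.575 MJ


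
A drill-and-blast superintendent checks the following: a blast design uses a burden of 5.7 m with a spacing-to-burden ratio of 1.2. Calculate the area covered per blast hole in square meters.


First, find the spacing:
Spacing = burden * ratio = 5.7 * 1.2
= 6.84 m
Then, calculate the area:
Area = burden * spacing = 5.7 * 6.84
= 38.988 m^2

38.988 m^2


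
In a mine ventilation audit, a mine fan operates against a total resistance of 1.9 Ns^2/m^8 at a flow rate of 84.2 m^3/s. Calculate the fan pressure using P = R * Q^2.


13470.316 Pa

Compute Q^2:
Q^2 = 84.2^2 = 7089.64
Compute pressure:
P = R * Q^2 = 1.9 * 7089.64
= 13470.316 Pa


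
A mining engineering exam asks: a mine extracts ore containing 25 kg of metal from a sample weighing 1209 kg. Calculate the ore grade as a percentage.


2.0678%

Ore grade = (metal mass / ore mass) * 100
= (25 / 1209) * 100
= 0.02067824648 * 100
= 2.0678%


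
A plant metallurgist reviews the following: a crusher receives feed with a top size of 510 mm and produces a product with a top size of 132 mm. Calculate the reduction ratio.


3.8636

Reduction ratio = feed size / product size
= 510 / 132
= 3.8636


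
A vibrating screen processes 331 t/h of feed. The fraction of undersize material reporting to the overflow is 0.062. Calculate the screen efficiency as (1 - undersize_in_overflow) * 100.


93.8%

Screen efficiency = (1 - fraction of undersize in overflow) * 100
= (1 - 0.062) * 100
= 0.938 * 100
= 93.8%


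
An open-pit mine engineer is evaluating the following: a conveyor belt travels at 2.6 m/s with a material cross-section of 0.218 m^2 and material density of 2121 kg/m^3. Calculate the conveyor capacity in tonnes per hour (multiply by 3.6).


Volumetric flow = speed * area
= 2.6 * 0.218 = 0.5668 m^3/s
Mass flow = volumetric * density
= 0.5668 * 2121 = 1202.1828 kg/s
Convert to t/h: multiply by 3.6
Capacity = 1202.1828 * 3.6
= 4327.8581 t/h

4327.8581 t/h


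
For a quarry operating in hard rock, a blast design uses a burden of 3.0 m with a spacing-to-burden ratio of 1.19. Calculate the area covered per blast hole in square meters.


10.71 m^2

First, find the spacing:
Spacing = burden * ratio = 3.0 * 1.19
= 3.57 m
Then, calculate the area:
Area = burden * spacing = 3.0 * 3.57
= 10.71 m^2


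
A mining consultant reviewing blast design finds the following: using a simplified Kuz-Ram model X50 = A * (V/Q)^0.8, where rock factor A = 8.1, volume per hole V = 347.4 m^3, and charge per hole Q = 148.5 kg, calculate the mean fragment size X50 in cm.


Compute V/Q:
V/Q = 347.4 / 148.5 = 2.339393939
Raise to the power 0.8:
(V/Q)^0.8 = 2.339393939^0.8 = 1.973707032
Multiply by A:
X50 = 8.1 * 1.973707032
= 15.987 cm

15.987 cm


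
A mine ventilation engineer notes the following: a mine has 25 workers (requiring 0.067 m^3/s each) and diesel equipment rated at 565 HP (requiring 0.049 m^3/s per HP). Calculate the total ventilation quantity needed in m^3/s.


Airflow for workers:
Q_people = 25 * 0.067 = 1.675 m^3/s
Airflow for diesel equipment:
Q_diesel = 565 * 0.049 = 27.685 m^3/s
Total ventilation:
Q_total = 1.675 + 27.685
= 29.36 m^3/s

29.36 m^3/s


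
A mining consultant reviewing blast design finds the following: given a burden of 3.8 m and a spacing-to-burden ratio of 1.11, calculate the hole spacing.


4.218 m

Spacing = burden * ratio
= 3.8 * 1.11
= 4.218 m


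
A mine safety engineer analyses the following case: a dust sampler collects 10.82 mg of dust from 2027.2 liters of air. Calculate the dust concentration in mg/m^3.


5.3374 mg/m^3

Convert liters to m^3: 1 m^3 = 1000 L
Concentration = mass / volume * 1000
= 10.82 / 2027.2 * 1000
= 0.005337411208 * 1000
= 5.3374 mg/m^3


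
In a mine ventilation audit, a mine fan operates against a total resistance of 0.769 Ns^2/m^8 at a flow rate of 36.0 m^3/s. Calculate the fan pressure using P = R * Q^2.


Compute Q^2:
Q^2 = 36.0^2 = 1296.0
Compute pressure:
P = R * Q^2 = 0.769 * 1296.0
= 996.624 Pa

996.624 Pa


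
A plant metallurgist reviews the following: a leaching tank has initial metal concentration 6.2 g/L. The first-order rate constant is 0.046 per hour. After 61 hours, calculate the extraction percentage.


Compute the exponent:
-k * t = -0.046 * 61 = -2.806
Remaining concentration:
C = 6.2 * exp(-2.806)
= 6.2 * 0.06044629464
= 0.3747670268 g/L
Extracted = 6.2 - 0.3747670268 = 5.825232973 g/L
Extraction % = 5.825232973 / 6.2 * 100
= 93.9554%

93.9554%


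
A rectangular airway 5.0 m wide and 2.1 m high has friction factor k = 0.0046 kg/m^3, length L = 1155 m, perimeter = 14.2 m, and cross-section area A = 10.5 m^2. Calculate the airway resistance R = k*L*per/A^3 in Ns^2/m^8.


0.0652 Ns^2/m^8

Compute the numerator:
k * L * per = 0.0046 * 1155 * 14.2
= 75.4446
Compute the denominator:
A^3 = 10.5^3 = 1157.625
Resistance:
R = 75.4446 / 1157.625
= 0.0652 Ns^2/m^8


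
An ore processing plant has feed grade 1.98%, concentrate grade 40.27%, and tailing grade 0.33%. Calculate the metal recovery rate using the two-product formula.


84.0219%

Using the two-product formula:
R = 100 * c * (f - t) / (f * (c - t))
Numerator = 100 * 40.27 * (1.98 - 0.33)
= 100 * 40.27 * 1.65
= 6644.55
Denominator = 1.98 * (40.27 - 0.33)
= 1.98 * 39.94
= 79.0812
R = 6644.55 / 79.0812
= 84.0219%


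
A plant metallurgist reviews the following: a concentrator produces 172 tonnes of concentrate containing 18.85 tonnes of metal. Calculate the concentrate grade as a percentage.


10.9593%

Grade = (metal in concentrate / concentrate mass) * 100
= (18.85 / 172) * 100
= 0.1095930233 * 100
= 10.9593%


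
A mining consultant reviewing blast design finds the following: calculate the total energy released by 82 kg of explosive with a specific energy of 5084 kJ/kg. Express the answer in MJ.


416.888 MJ

Energy = mass * specific_energy / 1000
= 82 * 5084 / 1000
= 416888 / 1000
= 416.888 MJ


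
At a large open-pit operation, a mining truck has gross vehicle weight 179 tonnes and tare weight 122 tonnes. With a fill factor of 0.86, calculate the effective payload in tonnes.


49.02 tonnes

Maximum payload = gross - tare
= 179 - 122 = 57 tonnes
Effective payload = max payload * fill factor
= 57 * 0.86
= 49.02 tonnes


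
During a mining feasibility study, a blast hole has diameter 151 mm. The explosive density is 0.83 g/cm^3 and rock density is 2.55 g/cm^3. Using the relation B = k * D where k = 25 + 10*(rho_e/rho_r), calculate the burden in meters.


First, compute k:
rho_e / rho_r = 0.83 / 2.55 = 0.3254901961
k = 25 + 10 * 0.3254901961 = 28.25490196
Then, compute burden:
B = k * D / 1000 = 28.25490196 * 151 / 1000
= 4266.490196 / 1000
= 4.2665 m

4.2665 m


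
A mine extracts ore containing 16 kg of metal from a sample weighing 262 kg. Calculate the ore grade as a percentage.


Ore grade = (metal mass / ore mass) * 100
= (16 / 262) * 100
= 0.06106870229 * 100
= 6.1069%

6.1069%


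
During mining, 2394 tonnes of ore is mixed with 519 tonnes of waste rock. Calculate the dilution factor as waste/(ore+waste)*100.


Total material = ore + waste
= 2394 + 519 = 2913 tonnes
Dilution = waste / total * 100
= 519 / 2913 * 100
= 0.1781668383 * 100
= 17.8167%

17.8167%


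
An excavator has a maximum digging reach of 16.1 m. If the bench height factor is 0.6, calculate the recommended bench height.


9.66 m

Bench height = reach * factor
= 16.1 * 0.6
= 9.66 m


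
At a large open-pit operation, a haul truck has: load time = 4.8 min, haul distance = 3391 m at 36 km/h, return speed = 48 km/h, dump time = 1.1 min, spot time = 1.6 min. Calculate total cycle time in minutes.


17.3904 min

Convert haul speed to m/min: 36 * 1000/60 = 600 m/min
Haul time = 3391 / 600 = 5.651666667 min
Convert return speed to m/min: 48 * 1000/60 = 800 m/min
Return time = 3391 / 800 = 4.23875 min
Total cycle time:
= 4.8 + 5.651666667 + 1.1 + 4.23875 + 1.6
= 17.3904 min


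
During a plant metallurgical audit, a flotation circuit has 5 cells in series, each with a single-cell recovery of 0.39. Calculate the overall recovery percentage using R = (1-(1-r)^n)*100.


91.554%

Complement of single-cell recovery:
1 - r = 1 - 0.39 = 0.61
Raise to power n:
(1 - r)^5 = 0.61^5 = 0.0844596301
Overall recovery:
R = (1 - 0.0844596301) * 100
= 91.554%


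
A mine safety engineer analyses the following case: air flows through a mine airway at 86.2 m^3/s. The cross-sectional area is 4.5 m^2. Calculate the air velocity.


19.1556 m/s

Velocity = flow rate / cross-sectional area
= 86.2 / 4.5
= 19.1556 m/s


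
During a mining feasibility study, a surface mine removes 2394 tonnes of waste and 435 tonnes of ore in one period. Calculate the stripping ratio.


5.5034

Stripping ratio = waste tonnage / ore tonnage
= 2394 / 435
= 5.5034


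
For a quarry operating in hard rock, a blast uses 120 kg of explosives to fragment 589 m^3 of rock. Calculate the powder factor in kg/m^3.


Powder factor = explosive mass / rock volume
= 120 / 589
= 0.2037 kg/m^3

0.2037 kg/m^3


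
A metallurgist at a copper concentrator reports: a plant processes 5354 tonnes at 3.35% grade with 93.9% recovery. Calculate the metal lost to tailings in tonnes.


10.9409 tonnes

Total metal in feed:
= 5354 * 3.35 / 100 = 179.359 tonnes
Metal recovered:
= 179.359 * 93.9 / 100 = 168.418101 tonnes
Metal lost to tailings:
= 179.359 - 168.418101
= 10.9409 tonnes


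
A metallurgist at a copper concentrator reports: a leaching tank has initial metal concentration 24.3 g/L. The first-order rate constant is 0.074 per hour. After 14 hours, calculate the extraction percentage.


64.5129%

Compute the exponent:
-k * t = -0.074 * 14 = -1.036
Remaining concentration:
C = 24.3 * exp(-1.036)
= 24.3 * 0.3548713321
= 8.62337337 g/L
Extracted = 24.3 - 8.62337337 = 15.67662663 g/L
Extraction % = 15.67662663 / 24.3 * 100
= 64.5129%


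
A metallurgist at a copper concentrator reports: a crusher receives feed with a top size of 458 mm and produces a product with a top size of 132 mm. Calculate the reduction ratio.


Reduction ratio = feed size / product size
= 458 / 132
= 3.4697

3.4697


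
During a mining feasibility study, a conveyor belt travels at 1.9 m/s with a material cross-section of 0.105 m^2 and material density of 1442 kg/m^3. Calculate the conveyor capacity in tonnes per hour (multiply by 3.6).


1035.6444 t/h

Volumetric flow = speed * area
= 1.9 * 0.105 = 0.1995 m^3/s
Mass flow = volumetric * density
= 0.1995 * 1442 = 287.679 kg/s
Convert to t/h: multiply by 3.6
Capacity = 287.679 * 3.6
= 1035.6444 t/h


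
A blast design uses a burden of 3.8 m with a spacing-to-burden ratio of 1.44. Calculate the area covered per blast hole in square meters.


20.7936 m^2

First, find the spacing:
Spacing = burden * ratio = 3.8 * 1.44
= 5.472 m
Then, calculate the area:
Area = burden * spacing = 3.8 * 5.472
= 20.7936 m^2


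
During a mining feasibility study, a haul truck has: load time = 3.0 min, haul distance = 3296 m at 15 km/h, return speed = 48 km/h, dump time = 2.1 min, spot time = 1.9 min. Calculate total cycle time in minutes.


24.304 min

Convert haul speed to m/min: 15 * 1000/60 = 250 m/min
Haul time = 3296 / 250 = 13.184 min
Convert return speed to m/min: 48 * 1000/60 = 800 m/min
Return time = 3296 / 800 = 4.12 min
Total cycle time:
= 3.0 + 13.184 + 2.1 + 4.12 + 1.9
= 24.304 min


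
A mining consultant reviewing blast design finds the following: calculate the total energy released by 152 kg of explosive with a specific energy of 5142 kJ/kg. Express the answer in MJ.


Energy = mass * specific_energy / 1000
= 152 * 5142 / 1000
= 781584 / 1000
= 781.584 MJ

781.584 MJ


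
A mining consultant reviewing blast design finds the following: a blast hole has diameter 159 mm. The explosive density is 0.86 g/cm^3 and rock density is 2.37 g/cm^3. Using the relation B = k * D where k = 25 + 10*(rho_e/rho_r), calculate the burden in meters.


4.552 m

First, compute k:
rho_e / rho_r = 0.86 / 2.37 = 0.3628691983
k = 25 + 10 * 0.3628691983 = 28.62869198
Then, compute burden:
B = k * D / 1000 = 28.62869198 * 159 / 1000
= 4551.962025 / 1000
= 4.552 m


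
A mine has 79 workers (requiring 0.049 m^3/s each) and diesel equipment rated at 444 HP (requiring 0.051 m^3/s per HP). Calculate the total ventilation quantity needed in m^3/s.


26.515 m^3/s

Airflow for workers:
Q_people = 79 * 0.049 = 3.871 m^3/s
Airflow for diesel equipment:
Q_diesel = 444 * 0.051 = 22.644 m^3/s
Total ventilation:
Q_total = 3.871 + 22.644
= 26.515 m^3/s


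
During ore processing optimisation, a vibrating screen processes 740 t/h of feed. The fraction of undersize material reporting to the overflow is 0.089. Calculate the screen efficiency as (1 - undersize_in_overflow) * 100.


91.1%

Screen efficiency = (1 - fraction of undersize in overflow) * 100
= (1 - 0.089) * 100
= 0.911 * 100
= 91.1%


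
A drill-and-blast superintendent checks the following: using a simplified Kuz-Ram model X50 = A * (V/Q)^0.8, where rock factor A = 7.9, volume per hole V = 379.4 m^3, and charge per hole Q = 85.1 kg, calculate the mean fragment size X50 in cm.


Compute V/Q:
V/Q = 379.4 / 85.1 = 4.458284371
Raise to the power 0.8:
(V/Q)^0.8 = 4.458284371^0.8 = 3.306238762
Multiply by A:
X50 = 7.9 * 3.306238762
= 26.1193 cm

26.1193 cm


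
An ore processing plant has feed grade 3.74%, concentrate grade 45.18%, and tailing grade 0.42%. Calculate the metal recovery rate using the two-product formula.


Using the two-product formula:
R = 100 * c * (f - t) / (f * (c - t))
Numerator = 100 * 45.18 * (3.74 - 0.42)
= 100 * 45.18 * 3.32
= 14999.76
Denominator = 3.74 * (45.18 - 0.42)
= 3.74 * 44.76
= 167.4024
R = 14999.76 / 167.4024
= 89.603%

89.603%


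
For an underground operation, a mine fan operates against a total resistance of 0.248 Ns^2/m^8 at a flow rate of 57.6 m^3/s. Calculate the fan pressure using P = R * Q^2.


Compute Q^2:
Q^2 = 57.6^2 = 3317.76
Compute pressure:
P = R * Q^2 = 0.248 * 3317.76
= 822.8045 Pa

822.8045 Pa


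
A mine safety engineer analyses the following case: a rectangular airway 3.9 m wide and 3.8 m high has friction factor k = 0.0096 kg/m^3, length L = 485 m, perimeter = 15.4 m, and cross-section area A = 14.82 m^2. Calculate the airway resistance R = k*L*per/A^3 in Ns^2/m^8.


0.022 Ns^2/m^8

Compute the numerator:
k * L * per = 0.0096 * 485 * 15.4
= 71.7024
Compute the denominator:
A^3 = 14.82^3 = 3254.952168
Resistance:
R = 71.7024 / 3254.952168
= 0.022 Ns^2/m^8


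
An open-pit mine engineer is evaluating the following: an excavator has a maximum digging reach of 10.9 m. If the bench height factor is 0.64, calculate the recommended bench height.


Bench height = reach * factor
= 10.9 * 0.64
= 6.976 m

6.976 m


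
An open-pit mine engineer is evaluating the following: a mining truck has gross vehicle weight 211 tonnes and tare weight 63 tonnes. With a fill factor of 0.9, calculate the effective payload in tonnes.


133.2 tonnes

Maximum payload = gross - tare
= 211 - 63 = 148 tonnes
Effective payload = max payload * fill factor
= 148 * 0.9
= 133.2 tonnes


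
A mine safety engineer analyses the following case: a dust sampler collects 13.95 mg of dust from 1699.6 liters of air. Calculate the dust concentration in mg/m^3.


Convert liters to m^3: 1 m^3 = 1000 L
Concentration = mass / volume * 1000
= 13.95 / 1699.6 * 1000
= 0.008207813603 * 1000
= 8.2078 mg/m^3

8.2078 mg/m^3


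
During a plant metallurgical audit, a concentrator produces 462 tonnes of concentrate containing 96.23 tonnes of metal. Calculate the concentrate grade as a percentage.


20.829%

Grade = (metal in concentrate / concentrate mass) * 100
= (96.23 / 462) * 100
= 0.2082900433 * 100
= 20.829%


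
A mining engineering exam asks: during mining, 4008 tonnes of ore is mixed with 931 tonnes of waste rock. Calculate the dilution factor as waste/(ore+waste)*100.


18.85%

Total material = ore + waste
= 4008 + 931 = 4939 tonnes
Dilution = waste / total * 100
= 931 / 4939 * 100
= 0.1884996963 * 100
= 18.85%


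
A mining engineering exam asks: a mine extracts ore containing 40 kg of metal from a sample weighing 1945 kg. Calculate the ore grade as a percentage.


2.0566%

Ore grade = (metal mass / ore mass) * 100
= (40 / 1945) * 100
= 0.0205655527 * 100
= 2.0566%


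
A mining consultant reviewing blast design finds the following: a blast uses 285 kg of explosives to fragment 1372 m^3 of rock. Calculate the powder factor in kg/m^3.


Powder factor = explosive mass / rock volume
= 285 / 1372
= 0.2077 kg/m^3

0.2077 kg/m^3


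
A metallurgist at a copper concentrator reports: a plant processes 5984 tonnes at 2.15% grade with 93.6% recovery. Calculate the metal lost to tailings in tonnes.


Total metal in feed:
= 5984 * 2.15 / 100 = 128.656 tonnes
Metal recovered:
= 128.656 * 93.6 / 100 = 120.422016 tonnes
Metal lost to tailings:
= 128.656 - 120.422016
= 8.234 tonnes

8.234 tonnes


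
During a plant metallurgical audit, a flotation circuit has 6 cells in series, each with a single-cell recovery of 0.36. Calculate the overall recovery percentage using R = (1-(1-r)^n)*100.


Complement of single-cell recovery:
1 - r = 1 - 0.36 = 0.64
Raise to power n:
(1 - r)^6 = 0.64^6 = 0.06871947674
Overall recovery:
R = (1 - 0.06871947674) * 100
= 93.1281%

93.1281%


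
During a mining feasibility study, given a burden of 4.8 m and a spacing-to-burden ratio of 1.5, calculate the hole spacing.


7.2 m

Spacing = burden * ratio
= 4.8 * 1.5
= 7.2 m


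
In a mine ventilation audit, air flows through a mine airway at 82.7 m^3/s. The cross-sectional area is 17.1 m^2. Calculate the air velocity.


Velocity = flow rate / cross-sectional area
= 82.7 / 17.1
= 4.8363 m/s

4.8363 m/s


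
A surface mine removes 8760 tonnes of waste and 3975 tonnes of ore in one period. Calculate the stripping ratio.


2.2038

Stripping ratio = waste tonnage / ore tonnage
= 8760 / 3975
= 2.2038


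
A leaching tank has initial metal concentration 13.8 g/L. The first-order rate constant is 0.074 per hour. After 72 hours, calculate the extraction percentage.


99.5146%

Compute the exponent:
-k * t = -0.074 * 72 = -5.328
Remaining concentration:
C = 13.8 * exp(-5.328)
= 13.8 * 0.004853767847
= 0.06698199629 g/L
Extracted = 13.8 - 0.06698199629 = 13.733018 g/L
Extraction % = 13.733018 / 13.8 * 100
= 99.5146%


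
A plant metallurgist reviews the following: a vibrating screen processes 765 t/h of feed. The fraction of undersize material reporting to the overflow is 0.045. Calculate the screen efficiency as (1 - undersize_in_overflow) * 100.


Screen efficiency = (1 - fraction of undersize in overflow) * 100
= (1 - 0.045) * 100
= 0.955 * 100
= 95.5%

95.5%


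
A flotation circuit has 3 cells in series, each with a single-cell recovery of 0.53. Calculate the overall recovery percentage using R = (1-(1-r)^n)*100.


Complement of single-cell recovery:
1 - r = 1 - 0.53 = 0.47
Raise to power n:
(1 - r)^3 = 0.47^3 = 0.103823
Overall recovery:
R = (1 - 0.103823) * 100
= 89.6177%

89.6177%


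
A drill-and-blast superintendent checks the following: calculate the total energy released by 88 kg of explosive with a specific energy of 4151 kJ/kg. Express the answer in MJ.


Energy = mass * specific_energy / 1000
= 88 * 4151 / 1000
= 365288 / 1000
= 365.288 MJ

365.288 MJ


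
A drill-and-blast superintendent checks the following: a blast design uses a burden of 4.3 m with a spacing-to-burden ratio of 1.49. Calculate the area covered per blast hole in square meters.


27.5501 m^2

First, find the spacing:
Spacing = burden * ratio = 4.3 * 1.49
= 6.407 m
Then, calculate the area:
Area = burden * spacing = 4.3 * 6.407
= 27.5501 m^2


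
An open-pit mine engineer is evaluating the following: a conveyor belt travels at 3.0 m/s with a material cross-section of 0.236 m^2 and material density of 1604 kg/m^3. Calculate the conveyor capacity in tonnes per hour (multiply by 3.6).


4088.2752 t/h

Volumetric flow = speed * area
= 3.0 * 0.236 = 0.708 m^3/s
Mass flow = volumetric * density
= 0.708 * 1604 = 1135.632 kg/s
Convert to t/h: multiply by 3.6
Capacity = 1135.632 * 3.6
= 4088.2752 t/h


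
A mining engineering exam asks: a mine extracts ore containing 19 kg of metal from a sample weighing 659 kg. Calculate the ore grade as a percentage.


Ore grade = (metal mass / ore mass) * 100
= (19 / 659) * 100
= 0.02883156297 * 100
= 2.8832%

2.8832%


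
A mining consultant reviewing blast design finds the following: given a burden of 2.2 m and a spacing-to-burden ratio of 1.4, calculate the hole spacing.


Spacing = burden * ratio
= 2.2 * 1.4
= 3.08 m

3.08 m


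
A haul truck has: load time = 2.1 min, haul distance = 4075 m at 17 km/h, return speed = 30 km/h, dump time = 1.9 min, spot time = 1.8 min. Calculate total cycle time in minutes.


Convert haul speed to m/min: 17 * 1000/60 = 283.3333333 m/min
Haul time = 4075 / 283.3333333 = 14.38235294 min
Convert return speed to m/min: 30 * 1000/60 = 500 m/min
Return time = 4075 / 500 = 8.15 min
Total cycle time:
= 2.1 + 14.38235294 + 1.9 + 8.15 + 1.8
= 28.3324 min

28.3324 min


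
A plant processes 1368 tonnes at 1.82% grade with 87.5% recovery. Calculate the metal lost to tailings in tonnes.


3.1122 tonnes

Total metal in feed:
= 1368 * 1.82 / 100 = 24.8976 tonnes
Metal recovered:
= 24.8976 * 87.5 / 100 = 21.7854 tonnes
Metal lost to tailings:
= 24.8976 - 21.7854
= 3.1122 tonnes


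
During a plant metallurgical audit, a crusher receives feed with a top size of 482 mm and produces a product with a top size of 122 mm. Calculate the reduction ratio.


Reduction ratio = feed size / product size
= 482 / 122
= 3.9508

3.9508


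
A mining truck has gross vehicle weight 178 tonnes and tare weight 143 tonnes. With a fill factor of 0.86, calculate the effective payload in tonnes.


Maximum payload = gross - tare
= 178 - 143 = 35 tonnes
Effective payload = max payload * fill factor
= 35 * 0.86
= 30.1 tonnes

30.1 tonnes


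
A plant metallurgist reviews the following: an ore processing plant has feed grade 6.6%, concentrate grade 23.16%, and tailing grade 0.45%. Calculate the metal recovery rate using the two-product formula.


95.0282%

Using the two-product formula:
R = 100 * c * (f - t) / (f * (c - t))
Numerator = 100 * 23.16 * (6.6 - 0.45)
= 100 * 23.16 * 6.15
= 14243.4
Denominator = 6.6 * (23.16 - 0.45)
= 6.6 * 22.71
= 149.886
R = 14243.4 / 149.886
= 95.0282%


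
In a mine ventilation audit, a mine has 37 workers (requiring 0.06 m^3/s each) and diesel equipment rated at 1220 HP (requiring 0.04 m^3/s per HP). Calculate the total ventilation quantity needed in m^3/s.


Airflow for workers:
Q_people = 37 * 0.06 = 2.22 m^3/s
Airflow for diesel equipment:
Q_diesel = 1220 * 0.04 = 48.8 m^3/s
Total ventilation:
Q_total = 2.22 + 48.8
= 51.02 m^3/s

51.02 m^3/s


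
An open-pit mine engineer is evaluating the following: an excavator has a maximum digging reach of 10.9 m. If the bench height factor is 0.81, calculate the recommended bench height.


Bench height = reach * factor
= 10.9 * 0.81
= 8.829 m

8.829 m


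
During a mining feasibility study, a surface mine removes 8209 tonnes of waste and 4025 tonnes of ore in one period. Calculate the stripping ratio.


Stripping ratio = waste tonnage / ore tonnage
= 8209 / 4025
= 2.0395

2.0395


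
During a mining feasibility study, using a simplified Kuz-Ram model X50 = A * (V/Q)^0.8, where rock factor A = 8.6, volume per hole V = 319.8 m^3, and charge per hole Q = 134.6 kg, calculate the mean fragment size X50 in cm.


17.1856 cm

Compute V/Q:
V/Q = 319.8 / 134.6 = 2.375928678
Raise to the power 0.8:
(V/Q)^0.8 = 2.375928678^0.8 = 1.998327751
Multiply by A:
X50 = 8.6 * 1.998327751
= 17.1856 cm


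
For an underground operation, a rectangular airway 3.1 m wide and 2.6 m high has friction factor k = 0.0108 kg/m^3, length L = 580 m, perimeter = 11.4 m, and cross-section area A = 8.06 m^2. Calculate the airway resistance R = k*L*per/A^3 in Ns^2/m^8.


0.1364 Ns^2/m^8

Compute the numerator:
k * L * per = 0.0108 * 580 * 11.4
= 71.4096
Compute the denominator:
A^3 = 8.06^3 = 523.606616
Resistance:
R = 71.4096 / 523.606616
= 0.1364 Ns^2/m^8


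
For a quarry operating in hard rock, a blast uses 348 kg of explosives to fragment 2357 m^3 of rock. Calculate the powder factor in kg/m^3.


Powder factor = explosive mass / rock volume
= 348 / 2357
= 0.1476 kg/m^3

0.1476 kg/m^3


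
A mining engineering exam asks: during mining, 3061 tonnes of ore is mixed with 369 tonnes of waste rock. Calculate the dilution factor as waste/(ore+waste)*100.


10.758%

Total material = ore + waste
= 3061 + 369 = 3430 tonnes
Dilution = waste / total * 100
= 369 / 3430 * 100
= 0.1075801749 * 100
= 10.758%


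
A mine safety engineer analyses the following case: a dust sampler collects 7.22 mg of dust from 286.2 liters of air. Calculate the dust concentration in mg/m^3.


25.2271 mg/m^3

Convert liters to m^3: 1 m^3 = 1000 L
Concentration = mass / volume * 1000
= 7.22 / 286.2 * 1000
= 0.02522711391 * 1000
= 25.2271 mg/m^3


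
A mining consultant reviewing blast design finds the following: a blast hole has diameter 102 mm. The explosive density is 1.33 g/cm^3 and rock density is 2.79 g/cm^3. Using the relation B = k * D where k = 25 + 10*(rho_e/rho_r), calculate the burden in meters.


3.0362 m

First, compute k:
rho_e / rho_r = 1.33 / 2.79 = 0.476702509
k = 25 + 10 * 0.476702509 = 29.76702509
Then, compute burden:
B = k * D / 1000 = 29.76702509 * 102 / 1000
= 3036.236559 / 1000
= 3.0362 m


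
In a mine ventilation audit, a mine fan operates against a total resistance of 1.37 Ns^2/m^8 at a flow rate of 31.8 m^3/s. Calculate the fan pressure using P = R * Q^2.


1385.3988 Pa

Compute Q^2:
Q^2 = 31.8^2 = 1011.24
Compute pressure:
P = R * Q^2 = 1.37 * 1011.24
= 1385.3988 Pa


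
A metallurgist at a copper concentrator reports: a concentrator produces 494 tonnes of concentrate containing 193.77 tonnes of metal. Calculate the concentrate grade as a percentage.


Grade = (metal in concentrate / concentrate mass) * 100
= (193.77 / 494) * 100
= 0.3922469636 * 100
= 39.2247%

39.2247%


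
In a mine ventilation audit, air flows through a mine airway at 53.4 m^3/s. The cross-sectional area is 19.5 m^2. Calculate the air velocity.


2.7385 m/s

Velocity = flow rate / cross-sectional area
= 53.4 / 19.5
= 2.7385 m/s


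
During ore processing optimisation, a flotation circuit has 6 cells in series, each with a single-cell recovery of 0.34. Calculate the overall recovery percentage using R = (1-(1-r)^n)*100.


91.7346%

Complement of single-cell recovery:
1 - r = 1 - 0.34 = 0.66
Raise to power n:
(1 - r)^6 = 0.66^6 = 0.08265395002
Overall recovery:
R = (1 - 0.08265395002) * 100
= 91.7346%


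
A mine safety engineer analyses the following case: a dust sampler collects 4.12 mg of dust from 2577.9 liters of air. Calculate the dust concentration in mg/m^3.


Convert liters to m^3: 1 m^3 = 1000 L
Concentration = mass / volume * 1000
= 4.12 / 2577.9 * 1000
= 0.001598200085 * 1000
= 1.5982 mg/m^3

1.5982 mg/m^3


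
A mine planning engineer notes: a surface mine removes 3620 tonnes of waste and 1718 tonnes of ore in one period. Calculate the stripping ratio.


Stripping ratio = waste tonnage / ore tonnage
= 3620 / 1718
= 2.1071

2.1071


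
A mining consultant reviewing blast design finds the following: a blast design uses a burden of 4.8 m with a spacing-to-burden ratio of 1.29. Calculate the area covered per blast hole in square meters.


29.7216 m^2

First, find the spacing:
Spacing = burden * ratio = 4.8 * 1.29
= 6.192 m
Then, calculate the area:
Area = burden * spacing = 4.8 * 6.192
= 29.7216 m^2


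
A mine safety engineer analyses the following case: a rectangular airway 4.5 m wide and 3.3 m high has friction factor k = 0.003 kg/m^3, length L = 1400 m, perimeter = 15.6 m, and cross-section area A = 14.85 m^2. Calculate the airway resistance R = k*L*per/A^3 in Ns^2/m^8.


Compute the numerator:
k * L * per = 0.003 * 1400 * 15.6
= 65.52
Compute the denominator:
A^3 = 14.85^3 = 3274.759125
Resistance:
R = 65.52 / 3274.759125
= 0.02 Ns^2/m^8

0.02 Ns^2/m^8


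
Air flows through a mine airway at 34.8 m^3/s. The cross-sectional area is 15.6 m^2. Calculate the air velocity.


2.2308 m/s

Velocity = flow rate / cross-sectional area
= 34.8 / 15.6
= 2.2308 m/s


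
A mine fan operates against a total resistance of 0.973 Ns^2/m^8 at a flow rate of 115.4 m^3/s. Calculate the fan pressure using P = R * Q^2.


12957.5967 Pa

Compute Q^2:
Q^2 = 115.4^2 = 13317.16
Compute pressure:
P = R * Q^2 = 0.973 * 13317.16
= 12957.5967 Pa


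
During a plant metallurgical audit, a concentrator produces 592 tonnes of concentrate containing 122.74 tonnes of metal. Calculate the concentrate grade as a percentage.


Grade = (metal in concentrate / concentrate mass) * 100
= (122.74 / 592) * 100
= 0.2073310811 * 100
= 20.7331%

20.7331%


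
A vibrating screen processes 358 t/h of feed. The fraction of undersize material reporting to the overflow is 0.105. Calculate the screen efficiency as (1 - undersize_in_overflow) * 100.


Screen efficiency = (1 - fraction of undersize in overflow) * 100
= (1 - 0.105) * 100
= 0.895 * 100
= 89.5%

89.5%


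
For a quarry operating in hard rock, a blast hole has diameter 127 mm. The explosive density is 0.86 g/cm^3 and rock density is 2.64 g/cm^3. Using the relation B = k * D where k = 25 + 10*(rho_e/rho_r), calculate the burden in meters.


3.5887 m

First, compute k:
rho_e / rho_r = 0.86 / 2.64 = 0.3257575758
k = 25 + 10 * 0.3257575758 = 28.25757576
Then, compute burden:
B = k * D / 1000 = 28.25757576 * 127 / 1000
= 3588.712121 / 1000
= 3.5887 m


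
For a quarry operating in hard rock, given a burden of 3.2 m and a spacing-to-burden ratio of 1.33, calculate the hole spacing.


Spacing = burden * ratio
= 3.2 * 1.33
= 4.256 m

4.256 m


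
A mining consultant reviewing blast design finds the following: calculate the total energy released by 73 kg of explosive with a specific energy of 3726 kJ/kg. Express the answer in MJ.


Energy = mass * specific_energy / 1000
= 73 * 3726 / 1000
= 271998 / 1000
= 271.998 MJ

271.998 MJ


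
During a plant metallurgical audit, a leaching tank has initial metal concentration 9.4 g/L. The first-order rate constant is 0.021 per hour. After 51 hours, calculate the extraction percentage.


65.7334%

Compute the exponent:
-k * t = -0.021 * 51 = -1.071
Remaining concentration:
C = 9.4 * exp(-1.071)
= 9.4 * 0.3426656803
= 3.221057395 g/L
Extracted = 9.4 - 3.221057395 = 6.178942605 g/L
Extraction % = 6.178942605 / 9.4 * 100
= 65.7334%


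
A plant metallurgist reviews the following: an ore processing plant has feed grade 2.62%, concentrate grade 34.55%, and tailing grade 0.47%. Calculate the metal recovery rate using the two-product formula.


83.1928%

Using the two-product formula:
R = 100 * c * (f - t) / (f * (c - t))
Numerator = 100 * 34.55 * (2.62 - 0.47)
= 100 * 34.55 * 2.15
= 7428.25
Denominator = 2.62 * (34.55 - 0.47)
= 2.62 * 34.08
= 89.2896
R = 7428.25 / 89.2896
= 83.1928%


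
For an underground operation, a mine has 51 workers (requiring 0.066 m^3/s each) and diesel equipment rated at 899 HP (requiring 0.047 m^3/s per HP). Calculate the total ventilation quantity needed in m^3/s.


45.619 m^3/s

Airflow for workers:
Q_people = 51 * 0.066 = 3.366 m^3/s
Airflow for diesel equipment:
Q_diesel = 899 * 0.047 = 42.253 m^3/s
Total ventilation:
Q_total = 3.366 + 42.253
= 45.619 m^3/s


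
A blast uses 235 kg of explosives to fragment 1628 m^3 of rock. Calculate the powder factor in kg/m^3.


Powder factor = explosive mass / rock volume
= 235 / 1628
= 0.1443 kg/m^3

0.1443 kg/m^3


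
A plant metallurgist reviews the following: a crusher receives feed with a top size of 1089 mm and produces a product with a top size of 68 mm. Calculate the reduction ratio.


16.0147

Reduction ratio = feed size / product size
= 1089 / 68
= 16.0147


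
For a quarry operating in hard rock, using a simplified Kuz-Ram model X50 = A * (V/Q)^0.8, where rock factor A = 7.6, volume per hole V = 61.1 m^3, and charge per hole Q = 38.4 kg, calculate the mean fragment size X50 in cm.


11.02 cm

Compute V/Q:
V/Q = 61.1 / 38.4 = 1.591145833
Raise to the power 0.8:
(V/Q)^0.8 = 1.591145833^0.8 = 1.449999955
Multiply by A:
X50 = 7.6 * 1.449999955
= 11.02 cm


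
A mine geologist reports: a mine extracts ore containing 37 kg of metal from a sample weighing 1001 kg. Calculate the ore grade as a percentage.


Ore grade = (metal mass / ore mass) * 100
= (37 / 1001) * 100
= 0.03696303696 * 100
= 3.6963%

3.6963%


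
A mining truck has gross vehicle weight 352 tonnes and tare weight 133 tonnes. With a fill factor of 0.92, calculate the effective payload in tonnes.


201.48 tonnes

Maximum payload = gross - tare
= 352 - 133 = 219 tonnes
Effective payload = max payload * fill factor
= 219 * 0.92
= 201.48 tonnes


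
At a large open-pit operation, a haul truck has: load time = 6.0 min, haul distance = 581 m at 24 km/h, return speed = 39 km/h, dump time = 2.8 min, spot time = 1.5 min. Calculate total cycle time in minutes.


12.6463 min

Convert haul speed to m/min: 24 * 1000/60 = 400 m/min
Haul time = 581 / 400 = 1.4525 min
Convert return speed to m/min: 39 * 1000/60 = 650 m/min
Return time = 581 / 650 = 0.8938461538 min
Total cycle time:
= 6.0 + 1.4525 + 2.8 + 0.8938461538 + 1.5
= 12.6463 min


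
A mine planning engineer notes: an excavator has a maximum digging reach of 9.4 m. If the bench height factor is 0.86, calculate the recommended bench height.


8.084 m

Bench height = reach * factor
= 9.4 * 0.86
= 8.084 m


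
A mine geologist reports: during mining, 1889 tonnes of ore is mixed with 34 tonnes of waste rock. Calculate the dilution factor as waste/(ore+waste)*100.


1.7681%

Total material = ore + waste
= 1889 + 34 = 1923 tonnes
Dilution = waste / total * 100
= 34 / 1923 * 100
= 0.01768070723 * 100
= 1.7681%


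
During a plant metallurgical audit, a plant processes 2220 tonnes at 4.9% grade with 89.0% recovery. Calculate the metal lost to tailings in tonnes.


Total metal in feed:
= 2220 * 4.9 / 100 = 108.78 tonnes
Metal recovered:
= 108.78 * 89.0 / 100 = 96.8142 tonnes
Metal lost to tailings:
= 108.78 - 96.8142
= 11.9658 tonnes

11.9658 tonnes


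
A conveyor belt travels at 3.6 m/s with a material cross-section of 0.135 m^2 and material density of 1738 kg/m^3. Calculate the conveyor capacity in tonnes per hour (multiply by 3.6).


3040.8048 t/h

Volumetric flow = speed * area
= 3.6 * 0.135 = 0.486 m^3/s
Mass flow = volumetric * density
= 0.486 * 1738 = 844.668 kg/s
Convert to t/h: multiply by 3.6
Capacity = 844.668 * 3.6
= 3040.8048 t/h


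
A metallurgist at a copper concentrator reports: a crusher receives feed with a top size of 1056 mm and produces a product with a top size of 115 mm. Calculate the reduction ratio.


9.1826

Reduction ratio = feed size / product size
= 1056 / 115
= 9.1826


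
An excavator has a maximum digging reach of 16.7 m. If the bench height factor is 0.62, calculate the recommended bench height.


Bench height = reach * factor
= 16.7 * 0.62
= 10.354 m

10.354 m


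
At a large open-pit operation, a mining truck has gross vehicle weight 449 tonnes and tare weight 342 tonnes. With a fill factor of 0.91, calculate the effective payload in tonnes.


Maximum payload = gross - tare
= 449 - 342 = 107 tonnes
Effective payload = max payload * fill factor
= 107 * 0.91
= 97.37 tonnes

97.37 tonnes


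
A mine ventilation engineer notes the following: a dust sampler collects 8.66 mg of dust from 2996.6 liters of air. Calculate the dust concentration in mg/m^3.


Convert liters to m^3: 1 m^3 = 1000 L
Concentration = mass / volume * 1000
= 8.66 / 2996.6 * 1000
= 0.002889941934 * 1000
= 2.8899 mg/m^3

2.8899 mg/m^3


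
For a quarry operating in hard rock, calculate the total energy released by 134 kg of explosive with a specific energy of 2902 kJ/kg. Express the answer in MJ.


388.868 MJ

Energy = mass * specific_energy / 1000
= 134 * 2902 / 1000
= 388868 / 1000
= 388.868 MJ


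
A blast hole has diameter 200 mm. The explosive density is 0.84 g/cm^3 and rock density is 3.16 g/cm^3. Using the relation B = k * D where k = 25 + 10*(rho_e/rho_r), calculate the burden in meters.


First, compute k:
rho_e / rho_r = 0.84 / 3.16 = 0.2658227848
k = 25 + 10 * 0.2658227848 = 27.65822785
Then, compute burden:
B = k * D / 1000 = 27.65822785 * 200 / 1000
= 5531.64557 / 1000
= 5.5316 m

5.5316 m


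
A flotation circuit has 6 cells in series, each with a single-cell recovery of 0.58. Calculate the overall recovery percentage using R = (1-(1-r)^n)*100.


99.4511%

Complement of single-cell recovery:
1 - r = 1 - 0.58 = 0.42
Raise to power n:
(1 - r)^6 = 0.42^6 = 0.005489031744
Overall recovery:
R = (1 - 0.005489031744) * 100
= 99.4511%


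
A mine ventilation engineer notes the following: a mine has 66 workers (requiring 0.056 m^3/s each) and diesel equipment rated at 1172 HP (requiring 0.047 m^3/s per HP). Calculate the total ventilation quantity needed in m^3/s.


58.78 m^3/s

Airflow for workers:
Q_people = 66 * 0.056 = 3.696 m^3/s
Airflow for diesel equipment:
Q_diesel = 1172 * 0.047 = 55.084 m^3/s
Total ventilation:
Q_total = 3.696 + 55.084
= 58.78 m^3/s


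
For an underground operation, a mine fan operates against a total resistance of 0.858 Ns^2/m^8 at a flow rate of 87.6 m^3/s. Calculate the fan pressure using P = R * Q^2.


Compute Q^2:
Q^2 = 87.6^2 = 7673.76
Compute pressure:
P = R * Q^2 = 0.858 * 7673.76
= 6584.0861 Pa

6584.0861 Pa


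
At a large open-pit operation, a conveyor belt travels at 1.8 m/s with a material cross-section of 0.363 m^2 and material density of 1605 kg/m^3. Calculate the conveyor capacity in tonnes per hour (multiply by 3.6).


3775.3452 t/h

Volumetric flow = speed * area
= 1.8 * 0.363 = 0.6534 m^3/s
Mass flow = volumetric * density
= 0.6534 * 1605 = 1048.707 kg/s
Convert to t/h: multiply by 3.6
Capacity = 1048.707 * 3.6
= 3775.3452 t/h


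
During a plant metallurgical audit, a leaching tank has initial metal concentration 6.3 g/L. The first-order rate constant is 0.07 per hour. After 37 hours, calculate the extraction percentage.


92.498%

Compute the exponent:
-k * t = -0.07 * 37 = -2.59
Remaining concentration:
C = 6.3 * exp(-2.59)
= 6.3 * 0.07502004009
= 0.4726262525 g/L
Extracted = 6.3 - 0.4726262525 = 5.827373747 g/L
Extraction % = 5.827373747 / 6.3 * 100
= 92.498%
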